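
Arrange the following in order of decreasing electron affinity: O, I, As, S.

O is in period 2, group 16; S is in period 3, group 16; As is in period 4, group 15; I is in period 5, group 17.
Electron affinity generally becomes more exothermic across a period toward the halogens and less exothermic down a group.
Here both period and group differ, so the two effects have to be weighed against each other.
O > As: both effects reinforce here, so O is clearly the higher of the two.
S > O: this pair runs against the simple trend — see the exception note.
I > S: period and group pull opposite ways; the across-period shift dominates (295 vs 200 kJ/mol).
Note the exception: S has a higher electron affinity than O, contrary to the simple trend — the compact 2p subshell of O repels the added electron more than S's larger 3p does.
For reference (kJ/mol): O 141, S 200, As 78, I 295.
So from highest to lowest: I > S > O > As.

I > S > O > As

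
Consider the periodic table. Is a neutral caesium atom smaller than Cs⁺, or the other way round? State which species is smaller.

Forming Cs⁺ removes 1 electron from Cs. Fewer electrons for the same nuclear charge means less shielding and a higher Z_eff on the remaining electrons, and for main-group metals the entire outer shell is lost.
A cation is smaller than its parent atom: Cs⁺ < Cs.

Cs⁺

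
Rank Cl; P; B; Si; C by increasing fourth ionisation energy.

The fourth ionization energy removes an electron from the +3 ion. For each element: Cl³⁺ still has 4 valence electrons; P³⁺ still has 2 valence electrons; B³⁺ is the bare [He] core; Si³⁺ still has 1 valence electron; C³⁺ still has 1 valence electron.
Breaking into a closed-shell core is much more expensive than removing a leftover valence electron — B has the largest IE_4 here.
Valence configurations: Cl³⁺ [Ne]3s²3p², P³⁺ [Ne]3s², Si³⁺ [Ne]3s¹, C³⁺ [He]2s¹.
Approximate IE_4 values (kJ/mol): Cl 5159, P 4964, B 25026, Si 4356, C 6223.
So the fourth ionization energies run Si < P < Cl < C < B.

Si < P < Cl < C < B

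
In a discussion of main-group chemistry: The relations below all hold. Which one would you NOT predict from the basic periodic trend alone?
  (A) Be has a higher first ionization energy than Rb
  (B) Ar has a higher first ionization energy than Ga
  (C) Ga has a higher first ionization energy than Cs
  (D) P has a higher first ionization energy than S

The general trend: first ionization energy increases across a period and decreases down a group.
(A) Be (period 2, group 2) vs Rb (period 5, group 1): the stated order agrees with the simple trend.
(B) Ar (period 3, group 18) vs Ga (period 4, group 13): the stated order agrees with the simple trend.
(C) Ga (period 4, group 13) vs Cs (period 6, group 1): the stated order agrees with the simple trend.
(D) P (period 3, group 15) vs S (period 3, group 16): the stated order contradicts the simple trend.
The exception is (D): S (3p⁴) ionizes more easily than half-filled P (3p³) because the paired 3p electron in S is pushed out by e⁻–e⁻ repulsion.

(D)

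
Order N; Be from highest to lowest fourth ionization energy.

Be, N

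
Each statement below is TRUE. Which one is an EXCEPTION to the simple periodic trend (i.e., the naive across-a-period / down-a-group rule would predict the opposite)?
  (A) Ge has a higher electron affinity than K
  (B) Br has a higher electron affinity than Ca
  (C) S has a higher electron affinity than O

The general trend: electron affinity increases across a period and decreases down a group.
(A) Ge (period 4, group 14) vs K (period 4, group 1): the stated order agrees with the simple trend.
(B) Br (period 4, group 17) vs Ca (period 4, group 2): the stated order agrees with the simple trend.
(C) S (period 3, group 16) vs O (period 2, group 16): the stated order contradicts the simple trend.
The exception is (C): the compact 2p subshell of O repels the added electron more than S's larger 3p does.

(C)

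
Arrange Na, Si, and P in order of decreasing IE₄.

After 3 electrons have been removed, what remains? Na³⁺ is already 2 electrons into the core; Si³⁺ still has 1 valence electron; P³⁺ still has 2 valence electrons.
Core electrons are held far more tightly than valence electrons, so Na tops the IE_4 order.
Valence configurations: Si³⁺ [Ne]3s¹, P³⁺ [Ne]3s².
The numbers (kJ/mol): Na 9543, Si 4356, P 4964.
Hence IE_4: Si < P < Na.

Na > P > Si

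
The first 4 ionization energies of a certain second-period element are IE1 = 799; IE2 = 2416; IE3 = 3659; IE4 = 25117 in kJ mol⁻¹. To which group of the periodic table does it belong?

Look for the largest jump between consecutive ionization energies: IE4/IE3 ≈ 6.9, far larger than any earlier ratio.
That jump marks the point where a core electron is being removed. So the atom has 3 valence electrons.
A main-group element with 3 valence electrons is in group 13.

Group 13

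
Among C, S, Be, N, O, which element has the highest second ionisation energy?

O

Consider each +1 ion: C⁺ still has 3 valence electrons; S⁺ still has 5 valence electrons; Be⁺ still has 1 valence electron; N⁺ still has 4 valence electrons; O⁺ still has 5 valence electrons.
All are still removing valence electrons, so compare the +1 ions as you would atoms: IE_2 generally rises across a period (higher Z_eff) and falls down a group (larger shell), subject to the usual subshell exceptions.
Valence configurations: C⁺ [He]2s²2p¹, S⁺ [Ne]3s²3p³, Be⁺ [He]2s¹, N⁺ [He]2s²2p², O⁺ [He]2s²2p³.
Tabulated IE_2 (kJ/mol): C 2353, S 2252, Be 1757, N 2856, O 3388.
Overall IE_2 order: Be < S < C < N < O.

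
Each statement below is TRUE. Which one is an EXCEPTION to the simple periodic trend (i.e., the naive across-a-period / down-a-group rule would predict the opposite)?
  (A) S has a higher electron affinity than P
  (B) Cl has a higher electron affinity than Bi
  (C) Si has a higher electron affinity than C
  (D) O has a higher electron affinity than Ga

(C)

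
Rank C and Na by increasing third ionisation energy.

C < Na

IE_3 is the cost of taking one more electron from the +2 cation: C²⁺ still has 2 valence electrons; Na²⁺ is already 1 electron into the core.
Pulling an electron out of a noble-gas core costs far more than removing a remaining valence electron, so Na sits at the high end of IE_3.
The numbers (kJ/mol): C 4620, Na 6910.
So the third ionization energies run C < Na.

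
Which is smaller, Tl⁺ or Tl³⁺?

Tl³⁺

Both ions have Z = 81 protons, but Tl³⁺ has lost more electrons, so its remaining electrons feel a larger effective nuclear charge per electron and are pulled in more tightly.
Higher positive charge → smaller ion, so Tl⁺ > Tl³⁺.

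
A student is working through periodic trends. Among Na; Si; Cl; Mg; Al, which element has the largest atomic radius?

Na is in period 3, group 1; Mg is in period 3, group 2; Al is in period 3, group 13; Si is in period 3, group 14; Cl is in period 3, group 17.
Moving right in a period, electrons are added to the same shell under a stronger nuclear pull, so atoms get smaller; moving down, a new shell is opened and atoms get larger.
All lie in period 3, so atomic radius increases right to left.
The largest atomic radius among these belongs to Na.

Na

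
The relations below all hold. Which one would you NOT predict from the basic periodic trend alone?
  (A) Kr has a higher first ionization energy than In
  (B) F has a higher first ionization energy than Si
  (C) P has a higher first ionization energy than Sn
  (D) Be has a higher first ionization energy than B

The general trend: first ionization energy increases across a period and decreases down a group.
(A) Kr (period 4, group 18) vs In (period 5, group 13): the stated order agrees with the simple trend.
(B) F (period 2, group 17) vs Si (period 3, group 14): the stated order agrees with the simple trend.
(C) P (period 3, group 15) vs Sn (period 5, group 14): the stated order agrees with the simple trend.
(D) Be (period 2, group 2) vs B (period 2, group 13): the stated order contradicts the simple trend.
The exception is (D): removing B's lone 2p electron is easier than breaking Be's filled 2s².

(D)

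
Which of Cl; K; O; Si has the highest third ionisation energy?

O

IE_3 is the cost of taking one more electron from the +2 cation: Cl²⁺ still has 5 valence electrons; K²⁺ is already 1 electron into the core; O²⁺ still has 4 valence electrons; Si²⁺ still has 2 valence electrons.
Usually core removal costs more than valence removal, but here the competition is close: a tightly held n=2 valence electron can cost more to remove than an n=3 core electron, so the actual values have to decide it.
Valence configurations: Cl²⁺ [Ne]3s²3p³, O²⁺ [He]2s²2p², Si²⁺ [Ne]3s².
Approximate IE_3 values (kJ/mol): Cl 3822, K 4420, O 5300, Si 3232.
So the third ionization energies run Si < Cl < K < O.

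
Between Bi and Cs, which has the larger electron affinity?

Bi

Adding an electron releases more energy for atoms nearer the top right (short of the noble gases).
All lie in period 6, so electron affinity increases left to right.
So Bi has the larger electron affinity (Bi > Cs).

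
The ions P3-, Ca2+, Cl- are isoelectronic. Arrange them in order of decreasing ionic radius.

P3-, Cl-, Ca2+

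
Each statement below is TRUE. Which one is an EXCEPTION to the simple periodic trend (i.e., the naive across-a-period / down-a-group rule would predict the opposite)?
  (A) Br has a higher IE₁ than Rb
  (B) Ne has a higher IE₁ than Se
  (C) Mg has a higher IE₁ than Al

(C)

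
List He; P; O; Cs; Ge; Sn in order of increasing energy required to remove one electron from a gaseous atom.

Cs, Sn, Ge, P, O, He

He is in period 1, group 18; O is in period 2, group 16; P is in period 3, group 15; Ge is in period 4, group 14; Sn is in period 5, group 14; Cs is in period 6, group 1.
Across a period the outer electron is held more tightly (higher IE₁); down a group it sits in a higher shell, more shielded, and comes off more easily.
These span different periods and groups, so the two trends combine.
Sn > Cs: relative to Cs, both the across-period and down-group shifts push Sn's first ionization energy up.
Ge > Sn: Ge sits above Sn in group 14, so the down-group effect alone puts Ge higher.
P > Ge: both effects reinforce here, so P is clearly the higher of the two.
O > P: both effects reinforce here, so O is clearly the higher of the two.
He > O: relative to O, both the across-period and down-group shifts push He's first ionization energy up.
Approximate values (kJ/mol): He 2372, O 1314, P 1012, Ge 762, Sn 709, Cs 376.
So from lowest to highest: Cs < Sn < Ge < P < O < He.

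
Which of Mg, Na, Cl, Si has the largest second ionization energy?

Consider each +1 ion: Mg⁺ still has 1 valence electron; Na⁺ is the bare [Ne] core; Cl⁺ still has 6 valence electrons; Si⁺ still has 3 valence electrons.
Core electrons are held far more tightly than valence electrons, so Na tops the IE_2 order.
Valence configurations: Mg⁺ [Ne]3s¹, Cl⁺ [Ne]3s²3p⁴, Si⁺ [Ne]3s²3p¹.
Tabulated IE_2 (kJ/mol): Mg 1451, Na 4562, Cl 2298, Si 1577.
So the second ionization energies run Mg < Si < Cl < Na.

Na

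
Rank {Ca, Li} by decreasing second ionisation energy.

The second ionization energy removes an electron from the +1 ion. For each element: Ca⁺ still has 1 valence electron; Li⁺ is the bare [He] core.
Core electrons are held far more tightly than valence electrons, so Li tops the IE_2 order.
The numbers (kJ/mol): Ca 1145, Li 7298.
So the second ionization energies run Ca < Li.

Li, Ca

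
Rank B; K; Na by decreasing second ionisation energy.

After 1 electron has been removed, what remains? B⁺ still has 2 valence electrons; K⁺ is the bare [Ar] core; Na⁺ is the bare [Ne] core.
Breaking into a closed-shell core is much more expensive than removing a leftover valence electron — K and Na have the largest IE_2 here.
Tabulated IE_2 (kJ/mol): B 2427, K 3052, Na 4562.
Overall IE_2 order: B < K < Na.

Na > K > B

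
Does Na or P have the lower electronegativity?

Na

Na is in period 3, group 1; P is in period 3, group 15.
Atoms toward the upper right of the periodic table pull bonding electrons most strongly.
All lie in period 3, so electronegativity increases left to right.
So Na has the lower electronegativity (Na < P).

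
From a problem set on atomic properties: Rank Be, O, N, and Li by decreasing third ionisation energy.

Be, Li, O, N

IE_3 is the cost of taking one more electron from the +2 cation: Be²⁺ is the bare [He] core; O²⁺ still has 4 valence electrons; N²⁺ still has 3 valence electrons; Li²⁺ is already 1 electron into the core.
Core electrons are held far more tightly than valence electrons, so Li and Be top the IE_3 order.
Valence configurations: O²⁺ [He]2s²2p², N²⁺ [He]2s²2p¹.
The numbers (kJ/mol): Be 14849, O 5300, N 4578, Li 11815.
So the third ionization energies run N < O < Li < Be.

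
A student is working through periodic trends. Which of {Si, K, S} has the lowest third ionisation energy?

Si

IE_3 is the cost of taking one more electron from the +2 cation: Si²⁺ still has 2 valence electrons; K²⁺ is already 1 electron into the core; S²⁺ still has 4 valence electrons.
Pulling an electron out of a noble-gas core costs far more than removing a remaining valence electron, so K sits at the high end of IE_3.
Valence configurations: Si²⁺ [Ne]3s², S²⁺ [Ne]3s²3p².
Approximate IE_3 values (kJ/mol): Si 3232, K 4420, S 3357.
Overall IE_3 order: Si < S < K.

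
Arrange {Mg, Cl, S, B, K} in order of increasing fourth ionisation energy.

S < Cl < K < Mg < B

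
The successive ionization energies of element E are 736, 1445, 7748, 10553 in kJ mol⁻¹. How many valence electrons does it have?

Look for the largest jump between consecutive ionization energies: IE3/IE2 ≈ 5.4, far larger than any earlier ratio.
That jump marks the point where a core electron is being removed. So the atom has 2 valence electrons.

2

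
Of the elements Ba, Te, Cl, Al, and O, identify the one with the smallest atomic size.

O is in period 2, group 16; Al is in period 3, group 13; Cl is in period 3, group 17; Te is in period 5, group 16; Ba is in period 6, group 2.
Across a period the added protons contract the valence shell; down a group each new principal shell makes the atom larger.
Neither a single period nor a single group — weigh both effects.
Cl > O: the two effects oppose for this pair; the down-group effect wins (99 vs 63 pm).
Al > Cl: both are in period 3; the period trend gives Al the larger value.
Te > Al: period and group pull opposite ways; the down-group shift dominates (136 vs 126 pm).
Ba > Te: both effects reinforce here, so Ba is clearly the larger of the two.
For reference (pm): O 63, Al 126, Cl 99, Te 136, Ba 196.
The smallest atomic size among these belongs to O.

O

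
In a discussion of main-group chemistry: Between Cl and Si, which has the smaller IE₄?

IE_4 is the cost of taking one more electron from the +3 cation: Cl³⁺ still has 4 valence electrons; Si³⁺ still has 1 valence electron.
All are still removing valence electrons, so compare the +3 ions as you would atoms: IE_4 generally rises across a period (higher Z_eff) and falls down a group (larger shell), subject to the usual subshell exceptions.
Valence configurations: Cl³⁺ [Ne]3s²3p², Si³⁺ [Ne]3s¹.
Approximate IE_4 values (kJ/mol): Cl 5159, Si 4356.
So the fourth ionization energies run Si < Cl.

Si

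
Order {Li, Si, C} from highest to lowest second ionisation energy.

Li > C > Si

IE_2 is the cost of taking one more electron from the +1 cation: Li⁺ is the bare [He] core; Si⁺ still has 3 valence electrons; C⁺ still has 3 valence electrons.
Pulling an electron out of a noble-gas core costs far more than removing a remaining valence electron, so Li sits at the high end of IE_2.
Valence configurations: Si⁺ [Ne]3s²3p¹, C⁺ [He]2s²2p¹.
Tabulated IE_2 (kJ/mol): Li 7298, Si 1577, C 2353.
So the second ionization energies run Si < C < Li.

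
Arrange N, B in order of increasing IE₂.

After 1 electron has been removed, what remains? N⁺ still has 4 valence electrons; B⁺ still has 2 valence electrons.
All are still removing valence electrons, so compare the +1 ions as you would atoms: IE_2 generally rises across a period (higher Z_eff) and falls down a group (larger shell), subject to the usual subshell exceptions.
Valence configurations: N⁺ [He]2s²2p², B⁺ [He]2s².
The numbers (kJ/mol): N 2856, B 2427.
Putting it together, IE_2: B < N.

B < N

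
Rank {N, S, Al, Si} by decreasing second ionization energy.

N > S > Al > Si

IE_2 is the cost of taking one more electron from the +1 cation: N⁺ still has 4 valence electrons; S⁺ still has 5 valence electrons; Al⁺ still has 2 valence electrons; Si⁺ still has 3 valence electrons.
All are still removing valence electrons, so compare the +1 ions as you would atoms: IE_2 generally rises across a period (higher Z_eff) and falls down a group (larger shell), subject to the usual subshell exceptions.
Valence configurations: N⁺ [He]2s²2p², S⁺ [Ne]3s²3p³, Al⁺ [Ne]3s², Si⁺ [Ne]3s²3p¹.
Si⁺ loses a lone 3p electron whereas Al⁺ must break into a filled 3s² pair, so IE_2(Al) > IE_2(Si) even though Si has the higher nuclear charge.
The numbers (kJ/mol): N 2856, S 2252, Al 1817, Si 1577.
Putting it together, IE_2: Si < Al < S < N.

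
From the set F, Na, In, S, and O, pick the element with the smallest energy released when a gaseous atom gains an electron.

In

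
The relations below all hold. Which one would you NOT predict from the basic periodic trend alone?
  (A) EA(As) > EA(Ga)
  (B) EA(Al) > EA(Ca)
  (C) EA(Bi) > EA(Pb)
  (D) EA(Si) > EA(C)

The general trend: electron affinity increases across a period and decreases down a group.
(A) As (period 4, group 15) vs Ga (period 4, group 13): the stated order agrees with the simple trend.
(B) Al (period 3, group 13) vs Ca (period 4, group 2): the stated order agrees with the simple trend.
(C) Bi (period 6, group 15) vs Pb (period 6, group 14): the stated order agrees with the simple trend.
(D) Si (period 3, group 14) vs C (period 2, group 14): the stated order contradicts the simple trend.
The exception is (D): Si's larger, more diffuse 3p orbitals accept an added electron slightly more readily than C's compact 2p.

(D)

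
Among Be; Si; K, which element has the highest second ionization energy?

K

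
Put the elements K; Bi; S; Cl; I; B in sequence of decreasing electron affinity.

B is in period 2, group 13; S is in period 3, group 16; Cl is in period 3, group 17; K is in period 4, group 1; I is in period 5, group 17; Bi is in period 6, group 15.
Adding an electron releases more energy for atoms nearer the top right (short of the noble gases).
These span different periods and groups, so the two trends combine.
K > B: this pair runs against the simple trend — see the exception note.
Bi > K: the two effects oppose for this pair; the across-period effect wins (91 vs 48 kJ/mol).
S > Bi: relative to Bi, both the across-period and down-group shifts push S's electron affinity up.
I > S: period and group pull opposite ways; the across-period shift dominates (295 vs 200 kJ/mol).
Cl > I: Cl sits above I in group 17, so the down-group effect alone puts Cl higher.
Note the exception: K has a higher electron affinity than B, contrary to the simple trend — B's ns²np¹ configuration gives only a small electron affinity — the sparsely filled np subshell binds an added electron weakly.
For reference (kJ/mol): B 27, S 200, Cl 349, K 48, I 295, Bi 91.
So from highest to lowest: Cl > I > S > Bi > K > B.

Cl, I, S, Bi, K, B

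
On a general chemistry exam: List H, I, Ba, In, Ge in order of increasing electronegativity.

H is in period 1, group 1; Ge is in period 4, group 14; In is in period 5, group 13; I is in period 5, group 17; Ba is in period 6, group 2.
EN rises left→right (higher Z_eff, smaller atoms) and falls top→bottom (larger, more shielded atoms).
Here both period and group differ, so the two effects have to be weighed against each other.
In > Ba: relative to Ba, both the across-period and down-group shifts push In's electronegativity up.
Ge > In: both effects reinforce here, so Ge is clearly the higher of the two.
H > Ge: the two effects oppose for this pair; the down-group effect wins (2.20 vs 2.01).
I > H: the two effects oppose for this pair; the across-period effect wins (2.66 vs 2.20).
Approximate values (Pauling): H 2.20, Ge 2.01, In 1.78, I 2.66, Ba 0.89.
So from lowest to highest: Ba < In < Ge < H < I.

Ba, In, Ge, H, I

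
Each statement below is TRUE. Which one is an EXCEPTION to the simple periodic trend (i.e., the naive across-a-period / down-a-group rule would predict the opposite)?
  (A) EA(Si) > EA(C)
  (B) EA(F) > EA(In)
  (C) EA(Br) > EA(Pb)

(A)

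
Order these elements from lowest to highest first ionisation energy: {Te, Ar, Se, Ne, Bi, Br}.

Ne is in period 2, group 18; Ar is in period 3, group 18; Se is in period 4, group 16; Br is in period 4, group 17; Te is in period 5, group 16; Bi is in period 6, group 15.
IE₁ increases left→right with effective nuclear charge and decreases top→bottom as the valence shell moves farther out.
Neither a single period nor a single group — weigh both effects.
Te > Bi: relative to Bi, both the across-period and down-group shifts push Te's first ionization energy up.
Se > Te: they share group 16; the group trend gives Se the larger value.
Br > Se: both are in period 4; the period trend gives Br the larger value.
Ar > Br: both effects reinforce here, so Ar is clearly the higher of the two.
Ne > Ar: Ne sits above Ar in group 18, so the down-group effect alone puts Ne higher.
Tabulated first ionization energy (kJ/mol): Ne 2081, Ar 1521, Se 941, Br 1140, Te 869, Bi 703.
So from lowest to highest: Bi < Te < Se < Br < Ar < Ne.

Bi < Te < Se < Br < Ar < Ne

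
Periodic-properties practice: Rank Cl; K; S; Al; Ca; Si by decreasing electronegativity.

Al is in period 3, group 13; Si is in period 3, group 14; S is in period 3, group 16; Cl is in period 3, group 17; K is in period 4, group 1; Ca is in period 4, group 2.
Electronegativity increases across a period and decreases down a group, tracking effective nuclear charge and atomic size.
These span different periods and groups, so the two trends combine.
Ca > K: Ca lies to the right of K in period 4, so the across-period effect alone puts Ca higher.
Al > Ca: relative to Ca, both the across-period and down-group shifts push Al's electronegativity up.
Si > Al: both are in period 3; the period trend gives Si the larger value.
S > Si: both are in period 3; the period trend gives S the larger value.
Cl > S: Cl lies to the right of S in period 3, so the across-period effect alone puts Cl higher.
Tabulated electronegativity (Pauling): Al 1.61, Si 1.90, S 2.58, Cl 3.16, K 0.82, Ca 1.00.
So from highest to lowest: Cl > S > Si > Al > Ca > K.

Cl, S, Si, Al, Ca, K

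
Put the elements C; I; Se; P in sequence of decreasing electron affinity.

C is in period 2, group 14; P is in period 3, group 15; Se is in period 4, group 16; I is in period 5, group 17.
Electron affinity generally becomes more exothermic across a period toward the halogens and less exothermic down a group.
A diagonal step moves right (one effect) and down (the opposite effect) at once.
C > P: period and group pull opposite ways; the down-group shift dominates (122 vs 72 kJ/mol).
Se > C: the two effects oppose for this pair; the across-period effect wins (195 vs 122 kJ/mol).
I > Se: the two effects oppose for this pair; the across-period effect wins (295 vs 195 kJ/mol).
Tabulated electron affinity (kJ/mol): C 122, P 72, Se 195, I 295.
So from highest to lowest: I > Se > C > P.

I > Se > C > P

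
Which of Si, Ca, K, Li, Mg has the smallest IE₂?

Ca

IE_2 is the cost of taking one more electron from the +1 cation: Si⁺ still has 3 valence electrons; Ca⁺ still has 1 valence electron; K⁺ is the bare [Ar] core; Li⁺ is the bare [He] core; Mg⁺ still has 1 valence electron.
Breaking into a closed-shell core is much more expensive than removing a leftover valence electron — K and Li have the largest IE_2 here.
Valence configurations: Si⁺ [Ne]3s²3p¹, Ca⁺ [Ar]4s¹, Mg⁺ [Ne]3s¹.
The numbers (kJ/mol): Si 1577, Ca 1145, K 3052, Li 7298, Mg 1451.
Overall IE_2 order: Ca < Mg < Si < K < Li.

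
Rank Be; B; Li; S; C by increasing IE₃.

S < B < C < Li < Be

Consider each +2 ion: Be²⁺ is the bare [He] core; B²⁺ still has 1 valence electron; Li²⁺ is already 1 electron into the core; S²⁺ still has 4 valence electrons; C²⁺ still has 2 valence electrons.
Breaking into a closed-shell core is much more expensive than removing a leftover valence electron — Li and Be have the largest IE_3 here.
Valence configurations: B²⁺ [He]2s¹, S²⁺ [Ne]3s²3p², C²⁺ [He]2s².
Tabulated IE_3 (kJ/mol): Be 14849, B 3660, Li 11815, S 3357, C 4620.
Overall IE_3 order: S < B < C < Li < Be.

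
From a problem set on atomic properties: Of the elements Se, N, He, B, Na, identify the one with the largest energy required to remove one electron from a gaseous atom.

He

IE₁ increases left→right with effective nuclear charge and decreases top→bottom as the valence shell moves farther out.
Neither a single period nor a single group — weigh both effects.
B > Na: relative to Na, both the across-period and down-group shifts push B's first ionization energy up.
Se > B: period and group pull opposite ways; the across-period shift dominates (941 vs 801 kJ/mol).
N > Se: the two effects oppose for this pair; the down-group effect wins (1402 vs 941 kJ/mol).
He > N: both effects reinforce here, so He is clearly the higher of the two.
Tabulated first ionization energy (kJ/mol): He 2372, B 801, N 1402, Na 496, Se 941.
The largest energy required to remove one electron from a gaseous atom among these belongs to He.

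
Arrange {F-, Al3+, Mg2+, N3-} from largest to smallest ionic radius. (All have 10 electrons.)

N3- > F- > Mg2+ > Al3+

All of these have 10 electrons, so size is governed by nuclear charge alone: the more protons, the stronger the pull on the same electron cloud, and the smaller the ion.
Nuclear charges: Al3+ (Z=13), Mg2+ (Z=12), F- (Z=9), N3- (Z=7).
Largest to smallest: N3- > F- > Mg2+ > Al3+.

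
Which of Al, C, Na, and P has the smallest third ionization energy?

After 2 electrons have been removed, what remains? Al²⁺ still has 1 valence electron; C²⁺ still has 2 valence electrons; Na²⁺ is already 1 electron into the core; P²⁺ still has 3 valence electrons.
Core electrons are held far more tightly than valence electrons, so Na tops the IE_3 order.
Valence configurations: Al²⁺ [Ne]3s¹, C²⁺ [He]2s², P²⁺ [Ne]3s²3p¹.
The numbers (kJ/mol): Al 2745, C 4620, Na 6910, P 2914.
Putting it together, IE_3: Al < P < C < Na.

Al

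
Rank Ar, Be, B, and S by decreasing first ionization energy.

Be is in period 2, group 2; B is in period 2, group 13; S is in period 3, group 16; Ar is in period 3, group 18.
Across a period the outer electron is held more tightly (higher IE₁); down a group it sits in a higher shell, more shielded, and comes off more easily.
Here both period and group differ, so the two effects have to be weighed against each other.
Be > B: this pair runs against the simple trend — see the exception note.
S > Be: period and group pull opposite ways; the across-period shift dominates (1000 vs 900 kJ/mol).
Ar > S: Ar lies to the right of S in period 3, so the across-period effect alone puts Ar higher.
Note the exception: Be has a higher first ionization energy than B, contrary to the simple trend — removing B's lone 2p electron is easier than breaking Be's filled 2s².
Approximate values (kJ/mol): Be 900, B 801, S 1000, Ar 1521.
So from highest to lowest: Ar > S > Be > B.

Ar > S > Be > B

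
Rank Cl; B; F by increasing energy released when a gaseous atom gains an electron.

B < F < Cl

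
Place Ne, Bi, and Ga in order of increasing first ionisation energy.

Ne is in period 2, group 18; Ga is in period 4, group 13; Bi is in period 6, group 15.
First ionization energy rises across a period (greater Z_eff holds electrons more tightly) and falls down a group (valence electrons are farther from the nucleus).
Here both period and group differ, so the two effects have to be weighed against each other.
Bi > Ga: period and group pull opposite ways; the across-period shift dominates (703 vs 579 kJ/mol).
Ne > Bi: both effects reinforce here, so Ne is clearly the higher of the two.
For reference (kJ/mol): Ne 2081, Ga 579, Bi 703.
So from lowest to highest: Ga < Bi < Ne.

Ga, Bi, Ne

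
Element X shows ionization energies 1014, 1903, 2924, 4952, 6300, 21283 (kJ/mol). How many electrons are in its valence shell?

5

Look for the largest jump between consecutive ionization energies: IE6/IE5 ≈ 3.4, far larger than any earlier ratio.
That jump marks the point where a core electron is being removed. So the atom has 5 valence electrons.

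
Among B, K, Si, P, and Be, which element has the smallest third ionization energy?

P

Consider each +2 ion: B²⁺ still has 1 valence electron; K²⁺ is already 1 electron into the core; Si²⁺ still has 2 valence electrons; P²⁺ still has 3 valence electrons; Be²⁺ is the bare [He] core.
Breaking into a closed-shell core is much more expensive than removing a leftover valence electron — K and Be have the largest IE_3 here.
Valence configurations: B²⁺ [He]2s¹, Si²⁺ [Ne]3s², P²⁺ [Ne]3s²3p¹.
P²⁺ loses a lone 3p electron whereas Si²⁺ must break into a filled 3s² pair, so IE_3(Si) > IE_3(P) even though P has the higher nuclear charge.
Tabulated IE_3 (kJ/mol): B 3660, K 4420, Si 3232, P 2914, Be 14849.
So the third ionization energies run P < Si < B < K < Be.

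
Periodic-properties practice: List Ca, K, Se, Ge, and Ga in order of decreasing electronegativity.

Se > Ge > Ga > Ca > K

K is in period 4, group 1; Ca is in period 4, group 2; Ga is in period 4, group 13; Ge is in period 4, group 14; Se is in period 4, group 16.
Smaller atoms with higher effective nuclear charge are more electronegative.
All lie in period 4, so electronegativity increases left to right.
So from highest to lowest: Se > Ge > Ga > Ca > K.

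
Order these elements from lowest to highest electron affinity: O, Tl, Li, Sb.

Li is in period 2, group 1; O is in period 2, group 16; Sb is in period 5, group 15; Tl is in period 6, group 13.
Adding an electron releases more energy for atoms nearer the top right (short of the noble gases).
These span different periods and groups, so the two trends combine.
Li > Tl: the two effects oppose for this pair; the down-group effect wins (60 vs 19 kJ/mol).
Sb > Li: the two effects oppose for this pair; the across-period effect wins (103 vs 60 kJ/mol).
O > Sb: relative to Sb, both the across-period and down-group shifts push O's electron affinity up.
Approximate values (kJ/mol): Li 60, O 141, Sb 103, Tl 19.
So from lowest to highest: Tl < Li < Sb < O.

Tl < Li < Sb < O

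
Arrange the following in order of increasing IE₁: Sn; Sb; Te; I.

Sn, Sb, Te, I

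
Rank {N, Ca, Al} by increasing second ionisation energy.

Ca < Al < N

The second ionization energy removes an electron from the +1 ion. For each element: N⁺ still has 4 valence electrons; Ca⁺ still has 1 valence electron; Al⁺ still has 2 valence electrons.
All are still removing valence electrons, so compare the +1 ions as you would atoms: IE_2 generally rises across a period (higher Z_eff) and falls down a group (larger shell), subject to the usual subshell exceptions.
Valence configurations: N⁺ [He]2s²2p², Ca⁺ [Ar]4s¹, Al⁺ [Ne]3s².
The numbers (kJ/mol): N 2856, Ca 1145, Al 1817.
Putting it together, IE_2: Ca < Al < N.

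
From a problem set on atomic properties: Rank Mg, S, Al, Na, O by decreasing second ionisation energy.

Na, O, S, Al, Mg

IE_2 is the cost of taking one more electron from the +1 cation: Mg⁺ still has 1 valence electron; S⁺ still has 5 valence electrons; Al⁺ still has 2 valence electrons; Na⁺ is the bare [Ne] core; O⁺ still has 5 valence electrons.
Pulling an electron out of a noble-gas core costs far more than removing a remaining valence electron, so Na sits at the high end of IE_2.
Valence configurations: Mg⁺ [Ne]3s¹, S⁺ [Ne]3s²3p³, Al⁺ [Ne]3s², O⁺ [He]2s²2p³.
Approximate IE_2 values (kJ/mol): Mg 1451, S 2252, Al 1817, Na 4562, O 3388.
Overall IE_2 order: Mg < Al < S < O < Na.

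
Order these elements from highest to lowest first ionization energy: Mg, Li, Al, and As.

As > Mg > Al > Li

Li is in period 2, group 1; Mg is in period 3, group 2; Al is in period 3, group 13; As is in period 4, group 15.
IE₁ increases left→right with effective nuclear charge and decreases top→bottom as the valence shell moves farther out.
Neither a single period nor a single group — weigh both effects.
Al > Li: the two effects oppose for this pair; the across-period effect wins (578 vs 520 kJ/mol).
Mg > Al: this pair runs against the simple trend — see the exception note.
As > Mg: the two effects oppose for this pair; the across-period effect wins (947 vs 738 kJ/mol).
Note the exception: Mg has a higher first ionization energy than Al, contrary to the simple trend — Al's single 3p electron is easier to remove than one from Mg's filled 3s².
For reference (kJ/mol): Li 520, Mg 738, Al 578, As 947.
So from highest to lowest: As > Mg > Al > Li.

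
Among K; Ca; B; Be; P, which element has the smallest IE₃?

IE_3 is the cost of taking one more electron from the +2 cation: K²⁺ is already 1 electron into the core; Ca²⁺ is the bare [Ar] core; B²⁺ still has 1 valence electron; Be²⁺ is the bare [He] core; P²⁺ still has 3 valence electrons.
Core electrons are held far more tightly than valence electrons, so K, Ca and Be top the IE_3 order.
Valence configurations: B²⁺ [He]2s¹, P²⁺ [Ne]3s²3p¹.
Tabulated IE_3 (kJ/mol): K 4420, Ca 4912, B 3660, Be 14849, P 2914.
Putting it together, IE_3: P < B < K < Ca < Be.

P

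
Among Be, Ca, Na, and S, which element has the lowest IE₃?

S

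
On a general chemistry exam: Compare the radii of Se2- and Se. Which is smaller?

Forming Se2- adds 2 electrons to Se. More electron–electron repulsion in the same shell, with unchanged nuclear charge, lets the cloud expand.
An anion is larger than its parent atom: Se2- > Se.

Se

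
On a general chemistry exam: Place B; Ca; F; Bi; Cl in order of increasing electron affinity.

Ca, B, Bi, F, Cl

Electron affinity generally becomes more exothermic across a period toward the halogens and less exothermic down a group.
Here both period and group differ, so the two effects have to be weighed against each other.
B > Ca: relative to Ca, both the across-period and down-group shifts push B's electron affinity up.
Bi > B: the two effects oppose for this pair; the across-period effect wins (91 vs 27 kJ/mol).
F > Bi: relative to Bi, both the across-period and down-group shifts push F's electron affinity up.
Cl > F: this pair runs against the simple trend — see the exception note.
Note the exception: Cl has a higher electron affinity than F, contrary to the simple trend — F's small 2p subshell makes the incoming electron feel strong e⁻–e⁻ repulsion, so Cl actually releases more energy on gaining an electron.
For reference (kJ/mol): B 27, F 328, Cl 349, Ca 2, Bi 91.
So from lowest to highest: Ca < B < Bi < F < Cl.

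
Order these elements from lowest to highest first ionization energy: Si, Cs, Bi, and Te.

Si is in period 3, group 14; Te is in period 5, group 16; Cs is in period 6, group 1; Bi is in period 6, group 15.
Removing the outermost electron gets harder across a period and easier down a group.
These span different periods and groups, so the two trends combine.
Bi > Cs: both are in period 6; the period trend gives Bi the larger value.
Si > Bi: the two effects oppose for this pair; the down-group effect wins (786 vs 703 kJ/mol).
Te > Si: the two effects oppose for this pair; the across-period effect wins (869 vs 786 kJ/mol).
For reference (kJ/mol): Si 786, Te 869, Cs 376, Bi 703.
So from lowest to highest: Cs < Bi < Si < Te.

Cs < Bi < Si < Te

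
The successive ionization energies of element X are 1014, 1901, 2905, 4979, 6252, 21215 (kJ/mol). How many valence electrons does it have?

Look for the largest jump between consecutive ionization energies: IE6/IE5 ≈ 3.4, far larger than any earlier ratio.
That jump marks the point where a core electron is being removed. So the atom has 5 valence electrons.

5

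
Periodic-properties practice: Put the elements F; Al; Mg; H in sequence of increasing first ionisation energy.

Al, Mg, H, F

Removing the outermost electron gets harder across a period and easier down a group.
These span different periods and groups, so the two trends combine.
Mg > Al: this pair runs against the simple trend — see the exception note.
H > Mg: period and group pull opposite ways; the down-group shift dominates (1312 vs 738 kJ/mol).
F > H: period and group pull opposite ways; the across-period shift dominates (1681 vs 1312 kJ/mol).
Note the exception: Mg has a higher first ionization energy than Al, contrary to the simple trend — Al's single 3p electron is easier to remove than one from Mg's filled 3s².
Approximate values (kJ/mol): H 1312, F 1681, Mg 738, Al 578.
So from lowest to highest: Al < Mg < H < F.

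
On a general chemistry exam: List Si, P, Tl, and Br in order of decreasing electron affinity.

Adding an electron releases more energy for atoms nearer the top right (short of the noble gases).
Neither a single period nor a single group — weigh both effects.
P > Tl: relative to Tl, both the across-period and down-group shifts push P's electron affinity up.
Si > P: this pair runs against the simple trend — see the exception note.
Br > Si: period and group pull opposite ways; the across-period shift dominates (325 vs 134 kJ/mol).
Note the exception: Si has a higher electron affinity than P, contrary to the simple trend — adding an electron to P's half-filled 3p³ is unfavourable, so Si (3p²) has the more exothermic EA.
Tabulated electron affinity (kJ/mol): Si 134, P 72, Br 325, Tl 19.
So from highest to lowest: Br > Si > P > Tl.

Br > Si > P > Tl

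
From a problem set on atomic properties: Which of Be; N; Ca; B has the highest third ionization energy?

After 2 electrons have been removed, what remains? Be²⁺ is the bare [He] core; N²⁺ still has 3 valence electrons; Ca²⁺ is the bare [Ar] core; B²⁺ still has 1 valence electron.
Pulling an electron out of a noble-gas core costs far more than removing a remaining valence electron, so Ca and Be sit at the high end of IE_3.
Valence configurations: N²⁺ [He]2s²2p¹, B²⁺ [He]2s¹.
Tabulated IE_3 (kJ/mol): Be 14849, N 4578, Ca 4912, B 3660.
Putting it together, IE_3: B < N < Ca < Be.

Be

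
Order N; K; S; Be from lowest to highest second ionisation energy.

Be, S, N, K

The second ionization energy removes an electron from the +1 ion. For each element: N⁺ still has 4 valence electrons; K⁺ is the bare [Ar] core; S⁺ still has 5 valence electrons; Be⁺ still has 1 valence electron.
Breaking into a closed-shell core is much more expensive than removing a leftover valence electron — K has the largest IE_2 here.
Valence configurations: N⁺ [He]2s²2p², S⁺ [Ne]3s²3p³, Be⁺ [He]2s¹.
Approximate IE_2 values (kJ/mol): N 2856, K 3052, S 2252, Be 1757.
Hence IE_2: Be < S < N < K.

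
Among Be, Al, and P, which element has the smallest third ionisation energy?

Al

After 2 electrons have been removed, what remains? Be²⁺ is the bare [He] core; Al²⁺ still has 1 valence electron; P²⁺ still has 3 valence electrons.
Pulling an electron out of a noble-gas core costs far more than removing a remaining valence electron, so Be sits at the high end of IE_3.
Valence configurations: Al²⁺ [Ne]3s¹, P²⁺ [Ne]3s²3p¹.
Tabulated IE_3 (kJ/mol): Be 14849, Al 2745, P 2914.
Overall IE_3 order: Al < P < Be.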